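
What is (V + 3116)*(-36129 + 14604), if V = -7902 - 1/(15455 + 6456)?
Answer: 2257241661675/21911 ≈ 1.0302e+8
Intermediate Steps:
V = -173140723/21911 (V = -7902 - 1/21911 = -173140723/21911 ≈ -7902.0)
(V + 3116)*(-36129 + 14604) = (-173140723/21911 + 3116)*(-36129 + 14604) = -104866047/21911*(-21525) = 2257241661675/21911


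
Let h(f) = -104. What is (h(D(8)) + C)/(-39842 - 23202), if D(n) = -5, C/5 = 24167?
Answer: -120731/63044 ≈ -1.9150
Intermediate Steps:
C = 120835 (C = 5*24167 = 120835)
(h(D(8)) + C)/(-39842 - 23202) = (-104 + 120835)/(-39842 - 23202) = 120731/(-63044) = 120731*(-1/63044) = -120731/63044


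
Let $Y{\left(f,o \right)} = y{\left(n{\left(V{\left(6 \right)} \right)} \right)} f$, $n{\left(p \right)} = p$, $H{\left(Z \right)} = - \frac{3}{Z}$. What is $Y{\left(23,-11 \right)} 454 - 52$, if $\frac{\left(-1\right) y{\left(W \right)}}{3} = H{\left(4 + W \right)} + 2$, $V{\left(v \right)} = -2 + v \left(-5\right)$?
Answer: $- \frac{924845}{14} \approx -66060.0$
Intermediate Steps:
$V{\left(v \right)} = -2 - 5 v$
$y{\left(W \right)} = -6 + \frac{9}{4 + W}$ ($y{\left(W \right)} = - 3 \left(- \frac{3}{4 + W} + 2\right) = - 3 \left(2 - \frac{3}{4 + W}\right) = -6 + \frac{9}{4 + W}$)
$Y{\left(f,o \right)} = - \frac{177 f}{28}$ ($Y{\left(f,o \right)} = \frac{3 \left(-5 - 2 \left(-2 - 30\right)\right)}{4 - 32} f = \frac{3 \left(-5 - -64\right)}{4 - 32} f = \frac{3 \left(-5 + 64\right)}{-28} f = 3 \left(- \frac{1}{28}\right) 59 f = - \frac{177 f}{28}$)
$Y{\left(23,-11 \right)} 454 - 52 = \left(- \frac{177}{28}\right) 23 \cdot 454 - 52 = \left(- \frac{4071}{28}\right) 454 - 52 = - \frac{924117}{14} - 52 = - \frac{924845}{14}$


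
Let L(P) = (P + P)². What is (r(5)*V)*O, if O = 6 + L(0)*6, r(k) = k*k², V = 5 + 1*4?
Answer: 6750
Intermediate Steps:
V = 9 (V = 5 + 4 = 9)
r(k) = k³
L(P) = 4*P² (L(P) = (2*P)² = 4*P²)
O = 6 (O = 6 + (4*0²)*6 = 6 + (4*0)*6 = 6 + 0*6 = 6 + 0 = 6)
(r(5)*V)*O = (5³*9)*6 = (125*9)*6 = 1125*6 = 6750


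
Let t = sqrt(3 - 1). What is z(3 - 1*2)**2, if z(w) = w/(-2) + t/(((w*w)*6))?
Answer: (3 - sqrt(2))**2/36 ≈ 0.069853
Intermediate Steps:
t = sqrt(2) ≈ 1.4142
z(w) = -w/2 + sqrt(2)/(6*w**2) (z(w) = w/(-2) + sqrt(2)/(((w*w)*6)) = w*(-1/2) + sqrt(2)/((w**2*6)) = -w/2 + sqrt(2)/((6*w**2)) = -w/2 + sqrt(2)*(1/(6*w**2)) = -w/2 + sqrt(2)/(6*w**2))
z(3 - 1*2)**2 = (-(3 - 1*2)/2 + sqrt(2)/(6*(3 - 1*2)**2))**2 = (-(3 - 2)/2 + sqrt(2)/(6*(3 - 2)**2))**2 = (-1/2*1 + (1/6)*sqrt(2)/1**2)**2 = (-1/2 + (1/6)*sqrt(2)*1)**2 = (-1/2 + sqrt(2)/6)**2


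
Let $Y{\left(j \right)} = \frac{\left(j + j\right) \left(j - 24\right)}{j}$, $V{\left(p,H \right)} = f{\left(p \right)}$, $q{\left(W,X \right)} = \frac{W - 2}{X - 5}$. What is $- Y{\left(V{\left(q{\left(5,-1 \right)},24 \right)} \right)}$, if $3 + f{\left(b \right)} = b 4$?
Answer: $58$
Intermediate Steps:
$f{\left(b \right)} = -3 + 4 b$ ($f{\left(b \right)} = -3 + b 4 = -3 + 4 b$)
$q{\left(W,X \right)} = \frac{-2 + W}{-5 + X}$
$V{\left(p,H \right)} = -3 + 4 p$
$Y{\left(j \right)} = -48 + 2 j$ ($Y{\left(j \right)} = \frac{2 j \left(-24 + j\right)}{j} = -48 + 2 j$)
$- Y{\left(V{\left(q{\left(5,-1 \right)},24 \right)} \right)} = - (-48 + 2 \left(-3 + 4 \frac{-2 + 5}{-5 - 1}\right)) = - (-48 + 2 \left(-3 + 4 \frac{1}{-6} \cdot 3\right)) = - (-48 + 2 \left(-3 + 4 \left(\left(- \frac{1}{6}\right) 3\right)\right)) = - (-48 + 2 \left(-3 + 4 \left(- \frac{1}{2}\right)\right)) = - (-48 + 2 \left(-3 - 2\right)) = - (-48 + 2 \left(-5\right)) = - (-48 - 10) = \left(-1\right) \left(-58\right) = 58$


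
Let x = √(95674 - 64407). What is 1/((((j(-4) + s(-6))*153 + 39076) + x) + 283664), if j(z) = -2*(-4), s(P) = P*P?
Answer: 329472/108551767517 - √31267/108551767517 ≈ 3.0335e-6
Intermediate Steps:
s(P) = P²
x = √31267 ≈ 176.82
j(z) = 8
1/((((j(-4) + s(-6))*153 + 39076) + x) + 283664) = 1/((((8 + (-6)²)*153 + 39076) + √31267) + 283664) = 1/((((8 + 36)*153 + 39076) + √31267) + 283664) = 1/(((44*153 + 39076) + √31267) + 283664) = 1/(((6732 + 39076) + √31267) + 283664) = 1/((45808 + √31267) + 283664) = 1/(329472 + √31267)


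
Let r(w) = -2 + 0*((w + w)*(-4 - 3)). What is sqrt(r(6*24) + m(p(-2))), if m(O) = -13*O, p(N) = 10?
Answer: 2*I*sqrt(33) ≈ 11.489*I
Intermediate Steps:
r(w) = -2 (r(w) = -2 + 0*((2*w)*(-7)) = -2 + 0*(-14*w) = -2 + 0 = -2)
sqrt(r(6*24) + m(p(-2))) = sqrt(-2 - 13*10) = sqrt(-2 - 130) = sqrt(-132) = 2*I*sqrt(33)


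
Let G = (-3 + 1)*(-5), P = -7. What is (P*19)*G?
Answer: -1330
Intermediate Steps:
G = 10 (G = -2*(-5) = 10)
(P*19)*G = -7*19*10 = -133*10 = -1330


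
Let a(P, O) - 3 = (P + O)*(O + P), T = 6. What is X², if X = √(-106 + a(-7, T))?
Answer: -102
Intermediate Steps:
a(P, O) = 3 + (O + P)² (a(P, O) = 3 + (P + O)*(O + P) = 3 + (O + P)*(O + P) = 3 + (O + P)²)
X = I*√102 (X = √(-106 + (3 + (6 - 7)²)) = √(-106 + (3 + (-1)²)) = √(-106 + (3 + 1)) = √(-106 + 4) = √(-102) = I*√102 ≈ 10.1*I)
X² = (I*√102)² = -102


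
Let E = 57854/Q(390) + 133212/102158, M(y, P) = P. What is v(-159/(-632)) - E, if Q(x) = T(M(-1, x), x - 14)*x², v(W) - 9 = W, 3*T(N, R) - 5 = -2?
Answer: 9288933430397/1227520312200 ≈ 7.5672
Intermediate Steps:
T(N, R) = 1 (T(N, R) = 5/3 + (⅓)*(-2) = 5/3 - ⅔ = 1)
v(W) = 9 + W
Q(x) = x² (Q(x) = 1*x² = x²)
E = 6542948533/3884557950 (E = 57854/(390²) + 133212/102158 = 57854/152100 + 133212*(1/102158) = 57854*(1/152100) + 66606/51079 = 28927/76050 + 66606/51079 = 6542948533/3884557950 ≈ 1.6843)
v(-159/(-632)) - E = (9 - 159/(-632)) - 1*6542948533/3884557950 = (9 - 159*(-1/632)) - 6542948533/3884557950 = (9 + 159/632) - 6542948533/3884557950 = 5847/632 - 6542948533/3884557950 = 9288933430397/1227520312200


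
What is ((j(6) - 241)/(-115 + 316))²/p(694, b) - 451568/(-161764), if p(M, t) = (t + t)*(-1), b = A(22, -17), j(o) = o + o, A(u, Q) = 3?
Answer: 25244931671/9803141046 ≈ 2.5752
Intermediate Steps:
j(o) = 2*o
b = 3
p(M, t) = -2*t (p(M, t) = (2*t)*(-1) = -2*t)
((j(6) - 241)/(-115 + 316))²/p(694, b) - 451568/(-161764) = ((2*6 - 241)/(-115 + 316))²/((-2*3)) - 451568/(-161764) = ((12 - 241)/201)²/(-6) - 451568*(-1/161764) = (-229*1/201)²*(-⅙) + 112892/40441 = (-229/201)²*(-⅙) + 112892/40441 = (52441/40401)*(-⅙) + 112892/40441 = -52441/242406 + 112892/40441 = 25244931671/9803141046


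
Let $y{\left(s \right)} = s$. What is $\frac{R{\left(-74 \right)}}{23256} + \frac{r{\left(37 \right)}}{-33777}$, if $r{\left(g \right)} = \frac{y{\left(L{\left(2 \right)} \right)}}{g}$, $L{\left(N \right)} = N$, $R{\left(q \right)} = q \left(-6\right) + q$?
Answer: $\frac{25686701}{1614675708} \approx 0.015908$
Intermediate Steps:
$R{\left(q \right)} = - 5 q$ ($R{\left(q \right)} = - 6 q + q = - 5 q$)
$r{\left(g \right)} = \frac{2}{g}$
$\frac{R{\left(-74 \right)}}{23256} + \frac{r{\left(37 \right)}}{-33777} = \frac{\left(-5\right) \left(-74\right)}{23256} + \frac{2 \cdot \frac{1}{37}}{-33777} = 370 \cdot \frac{1}{23256} + 2 \cdot \frac{1}{37} \left(- \frac{1}{33777}\right) = \frac{185}{11628} + \frac{2}{37} \left(- \frac{1}{33777}\right) = \frac{185}{11628} - \frac{2}{1249749} = \frac{25686701}{1614675708}$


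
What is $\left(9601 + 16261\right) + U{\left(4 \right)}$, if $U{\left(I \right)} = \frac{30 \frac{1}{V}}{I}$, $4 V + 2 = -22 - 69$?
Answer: $\frac{801712}{31} \approx 25862.0$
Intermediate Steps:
$V = - \frac{93}{4}$ ($V = - \frac{1}{2} + \frac{-22 - 69}{4} = - \frac{1}{2} + \frac{1}{4} \left(-91\right) = - \frac{1}{2} - \frac{91}{4} = - \frac{93}{4} \approx -23.25$)
$U{\left(I \right)} = - \frac{40}{31 I}$ ($U{\left(I \right)} = \frac{30 \frac{1}{- \frac{93}{4}}}{I} = \frac{30 \left(- \frac{4}{93}\right)}{I} = - \frac{40}{31 I}$)
$\left(9601 + 16261\right) + U{\left(4 \right)} = \left(9601 + 16261\right) - \frac{40}{31 \cdot 4} = 25862 - \frac{10}{31} = \frac{801712}{31}$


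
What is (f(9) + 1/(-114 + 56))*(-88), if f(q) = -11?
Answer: 28116/29 ≈ 969.52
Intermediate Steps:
(f(9) + 1/(-114 + 56))*(-88) = (-11 + 1/(-114 + 56))*(-88) = (-11 + 1/(-58))*(-88) = (-11 - 1/58)*(-88) = -639/58*(-88) = 28116/29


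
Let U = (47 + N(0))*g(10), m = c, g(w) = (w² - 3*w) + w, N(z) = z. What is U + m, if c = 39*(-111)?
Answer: -569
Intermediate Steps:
c = -4329
g(w) = w² - 2*w
m = -4329
U = 3760 (U = (47 + 0)*(10*(-2 + 10)) = 47*(10*8) = 47*80 = 3760)
U + m = 3760 - 4329 = -569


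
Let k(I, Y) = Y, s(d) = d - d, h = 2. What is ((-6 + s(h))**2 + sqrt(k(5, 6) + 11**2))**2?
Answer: (36 + sqrt(127))**2 ≈ 2234.4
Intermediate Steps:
s(d) = 0
((-6 + s(h))**2 + sqrt(k(5, 6) + 11**2))**2 = ((-6 + 0)**2 + sqrt(6 + 11**2))**2 = ((-6)**2 + sqrt(6 + 121))**2 = (36 + sqrt(127))**2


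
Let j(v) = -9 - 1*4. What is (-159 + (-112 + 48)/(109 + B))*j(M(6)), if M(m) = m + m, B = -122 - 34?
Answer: 96317/47 ≈ 2049.3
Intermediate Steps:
B = -156
M(m) = 2*m
j(v) = -13 (j(v) = -9 - 4 = -13)
(-159 + (-112 + 48)/(109 + B))*j(M(6)) = (-159 + (-112 + 48)/(109 - 156))*(-13) = (-159 - 64/(-47))*(-13) = (-159 - 64*(-1/47))*(-13) = (-159 + 64/47)*(-13) = -7409/47*(-13) = 96317/47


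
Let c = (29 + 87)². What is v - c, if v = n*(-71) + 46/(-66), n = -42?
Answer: -345665/33 ≈ -10475.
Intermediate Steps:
c = 13456 (c = 116² = 13456)
v = 98383/33 (v = -42*(-71) + 46/(-66) = 2982 + 46*(-1/66) = 2982 - 23/33 = 98383/33 ≈ 2981.3)
v - c = 98383/33 - 1*13456 = 98383/33 - 13456 = -345665/33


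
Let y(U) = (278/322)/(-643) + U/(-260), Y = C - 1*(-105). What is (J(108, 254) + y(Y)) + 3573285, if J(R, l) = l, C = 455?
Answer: 4809262312210/1345799 ≈ 3.5735e+6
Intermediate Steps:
Y = 560 (Y = 455 - 1*(-105) = 455 + 105 = 560)
y(U) = -139/103523 - U/260 (y(U) = (278*(1/322))*(-1/643) + U*(-1/260) = (139/161)*(-1/643) - U/260 = -139/103523 - U/260)
(J(108, 254) + y(Y)) + 3573285 = (254 + (-139/103523 - 1/260*560)) + 3573285 = (254 + (-139/103523 - 28/13)) + 3573285 = (254 - 2900451/1345799) + 3573285 = 338932495/1345799 + 3573285 = 4809262312210/1345799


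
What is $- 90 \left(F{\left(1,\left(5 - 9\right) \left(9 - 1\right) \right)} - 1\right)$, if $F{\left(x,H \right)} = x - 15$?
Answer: $1350$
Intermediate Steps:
$F{\left(x,H \right)} = -15 + x$ ($F{\left(x,H \right)} = x - 15 = -15 + x$)
$- 90 \left(F{\left(1,\left(5 - 9\right) \left(9 - 1\right) \right)} - 1\right) = - 90 \left(\left(-15 + 1\right) - 1\right) = - 90 \left(-14 - 1\right) = \left(-90\right) \left(-15\right) = 1350$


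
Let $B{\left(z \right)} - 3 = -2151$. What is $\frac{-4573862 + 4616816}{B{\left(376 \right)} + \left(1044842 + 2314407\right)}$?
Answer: $\frac{42954}{3357101} \approx 0.012795$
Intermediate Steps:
$B{\left(z \right)} = -2148$ ($B{\left(z \right)} = 3 - 2151 = -2148$)
$\frac{-4573862 + 4616816}{B{\left(376 \right)} + \left(1044842 + 2314407\right)} = \frac{-4573862 + 4616816}{-2148 + \left(1044842 + 2314407\right)} = \frac{42954}{-2148 + 3359249} = \frac{42954}{3357101}$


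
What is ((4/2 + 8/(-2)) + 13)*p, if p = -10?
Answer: -110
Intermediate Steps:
((4/2 + 8/(-2)) + 13)*p = ((4/2 + 8/(-2)) + 13)*(-10) = ((4*(1/2) + 8*(-1/2)) + 13)*(-10) = ((2 - 4) + 13)*(-10) = (-2 + 13)*(-10) = 11*(-10) = -110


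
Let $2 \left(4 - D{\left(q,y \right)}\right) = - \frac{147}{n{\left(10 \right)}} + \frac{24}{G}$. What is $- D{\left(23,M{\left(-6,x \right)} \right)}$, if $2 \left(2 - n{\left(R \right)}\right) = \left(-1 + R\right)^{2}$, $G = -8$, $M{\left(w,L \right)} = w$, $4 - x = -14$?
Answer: $- \frac{79}{22} \approx -3.5909$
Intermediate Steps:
$x = 18$ ($x = 4 - -14 = 4 + 14 = 18$)
$n{\left(R \right)} = 2 - \frac{\left(-1 + R\right)^{2}}{2}$
$D{\left(q,y \right)} = \frac{79}{22}$ ($D{\left(q,y \right)} = 4 - \frac{- \frac{147}{2 - \frac{\left(-1 + 10\right)^{2}}{2}} + \frac{24}{-8}}{2} = 4 - \frac{- \frac{147}{2 - \frac{9^{2}}{2}} + 24 \left(- \frac{1}{8}\right)}{2} = 4 - \frac{- \frac{147}{2 - \frac{81}{2}} - 3}{2} = 4 - \frac{- \frac{147}{- \frac{77}{2}} - 3}{2} = 4 - \frac{\left(-147\right) \left(- \frac{2}{77}\right) - 3}{2} = 4 - \frac{\frac{42}{11} - 3}{2} = 4 - \frac{9}{22} = \frac{79}{22}$)
$- D{\left(23,M{\left(-6,x \right)} \right)} = \left(-1\right) \frac{79}{22} = - \frac{79}{22}$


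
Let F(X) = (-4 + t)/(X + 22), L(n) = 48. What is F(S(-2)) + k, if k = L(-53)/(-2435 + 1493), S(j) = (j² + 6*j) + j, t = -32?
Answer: -479/157 ≈ -3.0510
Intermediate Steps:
S(j) = j² + 7*j
k = -8/157 (k = 48/(-2435 + 1493) = 48/(-942) = 48*(-1/942) = -8/157 ≈ -0.050955)
F(X) = -36/(22 + X) (F(X) = (-4 - 32)/(X + 22) = -36/(22 + X))
F(S(-2)) + k = -36/(22 - 2*(7 - 2)) - 8/157 = -36/(22 - 2*5) - 8/157 = -36/(22 - 10) - 8/157 = -36/12 - 8/157 = -36*1/12 - 8/157 = -3 - 8/157 = -479/157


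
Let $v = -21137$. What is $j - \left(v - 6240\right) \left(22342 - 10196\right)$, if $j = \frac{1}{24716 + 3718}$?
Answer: $\frac{9454903308229}{28434} \approx 3.3252 \cdot 10^{8}$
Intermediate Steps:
$j = \frac{1}{28434} \approx 3.5169 \cdot 10^{-5}$
$j - \left(v - 6240\right) \left(22342 - 10196\right) = \frac{1}{28434} - \left(-21137 - 6240\right) \left(22342 - 10196\right) = \frac{1}{28434} - \left(-27377\right) 12146 = \frac{1}{28434} - -332521042 = \frac{1}{28434} + 332521042 = \frac{9454903308229}{28434}$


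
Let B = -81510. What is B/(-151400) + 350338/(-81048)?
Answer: -145109221/38345835 ≈ -3.7842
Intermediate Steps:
B/(-151400) + 350338/(-81048) = -81510/(-151400) + 350338/(-81048) = -81510*(-1/151400) + 350338*(-1/81048) = 8151/15140 - 175169/40524 = -145109221/38345835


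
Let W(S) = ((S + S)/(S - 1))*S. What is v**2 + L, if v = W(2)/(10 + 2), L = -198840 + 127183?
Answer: -644909/9 ≈ -71657.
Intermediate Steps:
W(S) = 2*S**2/(-1 + S) (W(S) = ((2*S)/(-1 + S))*S = (2*S/(-1 + S))*S = 2*S**2/(-1 + S))
L = -71657
v = 2/3 (v = (2*2**2/(-1 + 2))/(10 + 2) = (2*4/1)/12 = (2*4*1)/12 = (1/12)*8 = 2/3 ≈ 0.66667)
v**2 + L = (2/3)**2 - 71657 = 4/9 - 71657 = -644909/9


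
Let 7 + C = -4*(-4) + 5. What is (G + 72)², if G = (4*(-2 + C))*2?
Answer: 28224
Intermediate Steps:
C = 14 (C = -7 + (-4*(-4) + 5) = -7 + (16 + 5) = -7 + 21 = 14)
G = 96 (G = (4*(-2 + 14))*2 = (4*12)*2 = 48*2 = 96)
(G + 72)² = (96 + 72)² = 168² = 28224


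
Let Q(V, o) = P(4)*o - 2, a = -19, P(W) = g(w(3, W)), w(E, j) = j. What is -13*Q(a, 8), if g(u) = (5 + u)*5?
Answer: -4654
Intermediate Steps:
g(u) = 25 + 5*u
P(W) = 25 + 5*W
Q(V, o) = -2 + 45*o (Q(V, o) = (25 + 5*4)*o - 2 = (25 + 20)*o - 2 = 45*o - 2 = -2 + 45*o)
-13*Q(a, 8) = -13*(-2 + 45*8) = -13*(-2 + 360) = -13*358 = -4654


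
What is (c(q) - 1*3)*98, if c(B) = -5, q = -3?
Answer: -784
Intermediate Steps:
(c(q) - 1*3)*98 = (-5 - 1*3)*98 = (-5 - 3)*98 = -8*98 = -784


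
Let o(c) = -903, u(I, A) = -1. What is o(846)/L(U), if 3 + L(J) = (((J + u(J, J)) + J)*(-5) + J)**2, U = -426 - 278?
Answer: -903/40208278 ≈ -2.2458e-5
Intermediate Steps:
U = -704
L(J) = -3 + (5 - 9*J)**2 (L(J) = -3 + (((J - 1) + J)*(-5) + J)**2 = -3 + (((-1 + J) + J)*(-5) + J)**2 = -3 + ((-1 + 2*J)*(-5) + J)**2 = -3 + ((5 - 10*J) + J)**2 = -3 + (5 - 9*J)**2)
o(846)/L(U) = -903/(-3 + (-5 + 9*(-704))**2) = -903/(-3 + (-5 - 6336)**2) = -903/(-3 + (-6341)**2) = -903/(-3 + 40208281) = -903/40208278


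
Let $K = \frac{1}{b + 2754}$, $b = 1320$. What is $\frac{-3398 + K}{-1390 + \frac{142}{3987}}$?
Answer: $\frac{18397946379}{7525748104} \approx 2.4447$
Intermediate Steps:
$K = \frac{1}{4074}$ ($K = \frac{1}{1320 + 2754} = \frac{1}{4074} \approx 0.00024546$)
$\frac{-3398 + K}{-1390 + \frac{142}{3987}} = \frac{-3398 + \frac{1}{4074}}{-1390 + \frac{142}{3987}} = - \frac{13843451}{4074 \left(-1390 + 142 \cdot \frac{1}{3987}\right)} = - \frac{13843451}{4074 \left(-1390 + \frac{142}{3987}\right)} = - \frac{13843451}{4074 \left(- \frac{5541788}{3987}\right)} = \left(- \frac{13843451}{4074}\right) \left(- \frac{3987}{5541788}\right) = \frac{18397946379}{7525748104}$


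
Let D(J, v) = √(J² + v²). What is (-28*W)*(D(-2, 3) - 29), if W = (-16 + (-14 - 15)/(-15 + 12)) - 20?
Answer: -64148/3 + 2212*√13/3 ≈ -18724.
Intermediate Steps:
W = -79/3 (W = (-16 - 29/(-3)) - 20 = (-16 - 29*(-⅓)) - 20 = (-16 + 29/3) - 20 = -19/3 - 20 = -79/3 ≈ -26.333)
(-28*W)*(D(-2, 3) - 29) = (-28*(-79/3))*(√((-2)² + 3²) - 29) = 2212*(√(4 + 9) - 29)/3 = 2212*(√13 - 29)/3 = 2212*(-29 + √13)/3 = -64148/3 + 2212*√13/3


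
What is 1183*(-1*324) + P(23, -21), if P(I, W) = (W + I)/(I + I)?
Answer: -8815715/23 ≈ -3.8329e+5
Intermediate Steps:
P(I, W) = (I + W)/(2*I) (P(I, W) = (I + W)/((2*I)) = (I + W)*(1/(2*I)) = (I + W)/(2*I))
1183*(-1*324) + P(23, -21) = 1183*(-1*324) + (½)*(23 - 21)/23 = 1183*(-324) + (½)*(1/23)*2 = -383292 + 1/23 = -8815715/23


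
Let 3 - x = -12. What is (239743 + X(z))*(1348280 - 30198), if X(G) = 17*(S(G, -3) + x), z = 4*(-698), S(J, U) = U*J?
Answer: 504021375980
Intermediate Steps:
S(J, U) = J*U
x = 15 (x = 3 - 1*(-12) = 3 + 12 = 15)
z = -2792
X(G) = 255 - 51*G (X(G) = 17*(G*(-3) + 15) = 17*(-3*G + 15) = 17*(15 - 3*G) = 255 - 51*G)
(239743 + X(z))*(1348280 - 30198) = (239743 + (255 - 51*(-2792)))*(1348280 - 30198) = (239743 + (255 + 142392))*1318082 = (239743 + 142647)*1318082 = 382390*1318082 = 504021375980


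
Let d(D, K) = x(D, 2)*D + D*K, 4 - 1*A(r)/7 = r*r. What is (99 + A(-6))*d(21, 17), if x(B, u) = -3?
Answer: -36750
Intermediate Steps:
A(r) = 28 - 7*r**2 (A(r) = 28 - 7*r*r = 28 - 7*r**2)
d(D, K) = -3*D + D*K
(99 + A(-6))*d(21, 17) = (99 + (28 - 7*(-6)**2))*(21*(-3 + 17)) = (99 + (28 - 7*36))*(21*14) = (99 + (28 - 252))*294 = (99 - 224)*294 = -125*294 = -36750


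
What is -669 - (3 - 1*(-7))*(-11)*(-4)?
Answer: -1109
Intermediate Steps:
-669 - (3 - 1*(-7))*(-11)*(-4) = -669 - (3 + 7)*(-11)*(-4) = -669 - 10*(-11)*(-4) = -669 - (-110)*(-4) = -669 - 1*440 = -669 - 440 = -1109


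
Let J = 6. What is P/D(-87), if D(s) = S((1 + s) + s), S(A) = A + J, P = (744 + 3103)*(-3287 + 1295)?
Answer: 7663224/167 ≈ 45888.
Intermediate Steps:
P = -7663224 (P = 3847*(-1992) = -7663224)
S(A) = 6 + A (S(A) = A + 6 = 6 + A)
D(s) = 7 + 2*s (D(s) = 6 + ((1 + s) + s) = 6 + (1 + 2*s) = 7 + 2*s)
P/D(-87) = -7663224/(7 + 2*(-87)) = -7663224/(7 - 174) = -7663224/(-167) = -7663224*(-1/167) = 7663224/167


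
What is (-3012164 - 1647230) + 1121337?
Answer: -3538057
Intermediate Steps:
(-3012164 - 1647230) + 1121337 = -4659394 + 1121337 = -3538057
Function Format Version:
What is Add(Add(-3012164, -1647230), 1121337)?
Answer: -3538057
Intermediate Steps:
Add(Add(-3012164, -1647230), 1121337) = Add(-4659394, 1121337) = -3538057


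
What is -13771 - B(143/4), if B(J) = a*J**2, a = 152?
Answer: -416073/2 ≈ -2.0804e+5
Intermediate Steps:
B(J) = 152*J**2
-13771 - B(143/4) = -13771 - 152*(143/4)**2 = -13771 - 152*20449/16 = -13771 - 1*388531/2 = -13771 - 388531/2 = -416073/2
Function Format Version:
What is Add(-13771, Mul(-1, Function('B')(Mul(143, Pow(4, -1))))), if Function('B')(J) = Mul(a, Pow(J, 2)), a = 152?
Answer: Rational(-416073, 2) ≈ -2.0804e+5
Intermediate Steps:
Function('B')(J) = Mul(152, Pow(J, 2))
Add(-13771, Mul(-1, Function('B')(Mul(143, Pow(4, -1))))) = Add(-13771, Mul(-1, Mul(152, Pow(Mul(143, Pow(4, -1)), 2)))) = Add(-13771, Mul(-1, Mul(152, Pow(Mul(143, Rational(1, 4)), 2)))) = Add(-13771, Mul(-1, Mul(152, Pow(Rational(143, 4), 2)))) = Add(-13771, Mul(-1, Mul(152, Rational(20449, 16)))) = Add(-13771, Mul(-1, Rational(388531, 2))) = Add(-13771, Rational(-388531, 2)) = Rational(-416073, 2)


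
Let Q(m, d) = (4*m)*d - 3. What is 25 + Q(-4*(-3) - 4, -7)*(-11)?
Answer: 2522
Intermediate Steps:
Q(m, d) = -3 + 4*d*m (Q(m, d) = 4*d*m - 3 = -3 + 4*d*m)
25 + Q(-4*(-3) - 4, -7)*(-11) = 25 + (-3 + 4*(-7)*(-4*(-3) - 4))*(-11) = 25 + (-3 + 4*(-7)*(12 - 4))*(-11) = 25 + (-3 + 4*(-7)*8)*(-11) = 25 + (-3 - 224)*(-11) = 25 - 227*(-11) = 25 + 2497 = 2522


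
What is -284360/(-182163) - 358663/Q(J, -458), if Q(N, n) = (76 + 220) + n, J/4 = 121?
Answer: 21793731463/9836802 ≈ 2215.5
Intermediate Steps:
J = 484 (J = 4*121 = 484)
Q(N, n) = 296 + n
-284360/(-182163) - 358663/Q(J, -458) = -284360/(-182163) - 358663/(296 - 458) = -284360*(-1/182163) - 358663/(-162) = 284360/182163 - 358663*(-1/162) = 284360/182163 + 358663/162 = 21793731463/9836802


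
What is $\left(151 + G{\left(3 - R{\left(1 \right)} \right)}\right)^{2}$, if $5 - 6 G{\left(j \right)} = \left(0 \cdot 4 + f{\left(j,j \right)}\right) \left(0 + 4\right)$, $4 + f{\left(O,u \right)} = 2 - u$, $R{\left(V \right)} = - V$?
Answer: $\frac{874225}{36} \approx 24284.0$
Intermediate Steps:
$f{\left(O,u \right)} = -2 - u$ ($f{\left(O,u \right)} = -4 - \left(-2 + u\right) = -2 - u$)
$G{\left(j \right)} = \frac{13}{6} + \frac{2 j}{3}$ ($G{\left(j \right)} = \frac{5}{6} - \frac{\left(0 \cdot 4 - \left(2 + j\right)\right) \left(0 + 4\right)}{6} = \frac{5}{6} - \frac{\left(0 - \left(2 + j\right)\right) 4}{6} = \frac{5}{6} - \frac{\left(-2 - j\right) 4}{6} = \frac{5}{6} - \frac{-8 - 4 j}{6} = \frac{5}{6} + \left(\frac{4}{3} + \frac{2 j}{3}\right) = \frac{13}{6} + \frac{2 j}{3}$)
$\left(151 + G{\left(3 - R{\left(1 \right)} \right)}\right)^{2} = \left(151 + \left(\frac{13}{6} + \frac{2 \left(3 - \left(-1\right) 1\right)}{3}\right)\right)^{2} = \left(151 + \left(\frac{13}{6} + \frac{2 \left(3 - -1\right)}{3}\right)\right)^{2} = \left(151 + \left(\frac{13}{6} + \frac{2 \left(3 + 1\right)}{3}\right)\right)^{2} = \left(151 + \left(\frac{13}{6} + \frac{2}{3} \cdot 4\right)\right)^{2} = \left(151 + \left(\frac{13}{6} + \frac{8}{3}\right)\right)^{2} = \left(151 + \frac{29}{6}\right)^{2} = \left(\frac{935}{6}\right)^{2} = \frac{874225}{36}$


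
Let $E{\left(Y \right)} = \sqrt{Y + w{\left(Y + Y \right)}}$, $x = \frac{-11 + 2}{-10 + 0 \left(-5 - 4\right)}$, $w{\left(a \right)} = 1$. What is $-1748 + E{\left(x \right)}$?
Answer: $-1748 + \frac{\sqrt{190}}{10} \approx -1746.6$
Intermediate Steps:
$x = \frac{9}{10}$ ($x = - \frac{9}{-10 + 0 \left(-9\right)} = - \frac{9}{-10 + 0} = - \frac{9}{-10} = \left(-9\right) \left(- \frac{1}{10}\right) = \frac{9}{10} \approx 0.9$)
$E{\left(Y \right)} = \sqrt{1 + Y}$ ($E{\left(Y \right)} = \sqrt{Y + 1} = \sqrt{1 + Y}$)
$-1748 + E{\left(x \right)} = -1748 + \sqrt{1 + \frac{9}{10}} = -1748 + \sqrt{\frac{19}{10}} = -1748 + \frac{\sqrt{190}}{10}$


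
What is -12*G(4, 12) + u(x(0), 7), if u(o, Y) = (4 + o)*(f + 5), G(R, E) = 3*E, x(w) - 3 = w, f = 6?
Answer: -355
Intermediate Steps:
x(w) = 3 + w
u(o, Y) = 44 + 11*o (u(o, Y) = (4 + o)*(6 + 5) = (4 + o)*11 = 44 + 11*o)
-12*G(4, 12) + u(x(0), 7) = -36*12 + (44 + 11*(3 + 0)) = -12*36 + (44 + 11*3) = -432 + (44 + 33) = -432 + 77 = -355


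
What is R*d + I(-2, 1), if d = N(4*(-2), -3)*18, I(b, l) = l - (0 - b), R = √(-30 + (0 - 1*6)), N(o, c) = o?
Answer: -1 - 864*I ≈ -1.0 - 864.0*I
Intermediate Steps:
R = 6*I (R = √(-30 + (0 - 6)) = √(-30 - 6) = √(-36) = 6*I ≈ 6.0*I)
I(b, l) = b + l (I(b, l) = l - (-1)*b = l + b = b + l)
d = -144 (d = (4*(-2))*18 = -8*18 = -144)
R*d + I(-2, 1) = (6*I)*(-144) + (-2 + 1) = -864*I - 1 = -1 - 864*I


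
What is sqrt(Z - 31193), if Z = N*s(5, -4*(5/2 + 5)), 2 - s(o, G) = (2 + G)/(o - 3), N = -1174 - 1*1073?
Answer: I*sqrt(67145) ≈ 259.12*I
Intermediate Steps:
N = -2247 (N = -1174 - 1073 = -2247)
s(o, G) = 2 - (2 + G)/(-3 + o) (s(o, G) = 2 - (2 + G)/(o - 3) = 2 - (2 + G)/(-3 + o))
Z = -35952 (Z = -2247*(-8 - (-4)*(5/2 + 5) + 2*5)/(-3 + 5) = -2247*(-8 - (-4)*(5*(1/2) + 5) + 10)/2 = -2247*(-8 - (-4)*(5/2 + 5) + 10)/2 = -2247*(-8 - (-4)*15/2 + 10)/2 = -2247*(-8 - 1*(-30) + 10)/2 = -2247*(-8 + 30 + 10)/2 = -2247*32/2 = -2247*16 = -35952)
sqrt(Z - 31193) = sqrt(-35952 - 31193) = sqrt(-67145) = I*sqrt(67145)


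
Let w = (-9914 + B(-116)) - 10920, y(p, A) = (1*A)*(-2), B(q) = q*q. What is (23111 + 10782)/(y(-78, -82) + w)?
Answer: -33893/7214 ≈ -4.6982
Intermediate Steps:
B(q) = q²
y(p, A) = -2*A (y(p, A) = A*(-2) = -2*A)
w = -7378 (w = (-9914 + (-116)²) - 10920 = (-9914 + 13456) - 10920 = 3542 - 10920 = -7378)
(23111 + 10782)/(y(-78, -82) + w) = (23111 + 10782)/(-2*(-82) - 7378) = 33893/(164 - 7378) = 33893/(-7214) = 33893*(-1/7214) = -33893/7214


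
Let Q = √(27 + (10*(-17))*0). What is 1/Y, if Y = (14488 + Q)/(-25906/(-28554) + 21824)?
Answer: 4514376784088/2996772524409 - 311594201*√3/998924174803 ≈ 1.5059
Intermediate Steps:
Q = 3*√3 (Q = √(27 - 170*0) = √(27 + 0) = √27 = 3*√3 ≈ 5.1962)
Y = 206845176/311594201 + 42831*√3/311594201 (Y = (14488 + 3*√3)/(-25906/(-28554) + 21824) = (14488 + 3*√3)/(-25906*(-1/28554) + 21824) = (14488 + 3*√3)/(12953/14277 + 21824) = (14488 + 3*√3)/(311594201/14277) = (14488 + 3*√3)*(14277/311594201) = 206845176/311594201 + 42831*√3/311594201 ≈ 0.66407)
1/Y = 1/(206845176/311594201 + 42831*√3/311594201)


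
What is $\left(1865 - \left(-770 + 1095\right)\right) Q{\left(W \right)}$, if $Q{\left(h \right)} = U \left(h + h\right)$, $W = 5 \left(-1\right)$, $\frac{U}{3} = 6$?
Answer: $-277200$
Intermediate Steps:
$U = 18$ ($U = 3 \cdot 6 = 18$)
$W = -5$
$Q{\left(h \right)} = 36 h$ ($Q{\left(h \right)} = 18 \left(h + h\right) = 18 \cdot 2 h = 36 h$)
$\left(1865 - \left(-770 + 1095\right)\right) Q{\left(W \right)} = \left(1865 - \left(-770 + 1095\right)\right) 36 \left(-5\right) = \left(1865 - 325\right) \left(-180\right) = 1540 \left(-180\right) = -277200$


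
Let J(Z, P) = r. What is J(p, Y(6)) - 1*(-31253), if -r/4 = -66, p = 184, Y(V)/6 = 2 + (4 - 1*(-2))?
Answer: 31517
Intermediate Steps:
Y(V) = 48 (Y(V) = 6*(2 + (4 - 1*(-2))) = 6*(2 + (4 + 2)) = 6*(2 + 6) = 6*8 = 48)
r = 264 (r = -4*(-66) = 264)
J(Z, P) = 264
J(p, Y(6)) - 1*(-31253) = 264 - 1*(-31253) = 264 + 31253 = 31517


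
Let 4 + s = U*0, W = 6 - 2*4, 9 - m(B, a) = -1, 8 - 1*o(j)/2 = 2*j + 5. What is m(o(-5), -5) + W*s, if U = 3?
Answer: 18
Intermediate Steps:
o(j) = 6 - 4*j (o(j) = 16 - 2*(2*j + 5) = 16 - 2*(5 + 2*j) = 16 + (-10 - 4*j) = 6 - 4*j)
m(B, a) = 10 (m(B, a) = 9 - 1*(-1) = 9 + 1 = 10)
W = -2 (W = 6 - 8 = -2)
s = -4 (s = -4 + 3*0 = -4 + 0 = -4)
m(o(-5), -5) + W*s = 10 - 2*(-4) = 10 + 8 = 18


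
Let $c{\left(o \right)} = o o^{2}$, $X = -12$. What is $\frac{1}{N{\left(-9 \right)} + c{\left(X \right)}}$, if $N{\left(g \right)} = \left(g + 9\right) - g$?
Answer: $- \frac{1}{1719} \approx -0.00058173$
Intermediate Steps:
$N{\left(g \right)} = 9$ ($N{\left(g \right)} = \left(9 + g\right) - g = 9$)
$c{\left(o \right)} = o^{3}$
$\frac{1}{N{\left(-9 \right)} + c{\left(X \right)}} = \frac{1}{9 + \left(-12\right)^{3}} = \frac{1}{9 - 1728} = \frac{1}{-1719} = - \frac{1}{1719}$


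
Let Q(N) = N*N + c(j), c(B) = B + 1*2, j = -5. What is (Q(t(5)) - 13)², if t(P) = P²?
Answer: 370881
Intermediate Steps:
c(B) = 2 + B (c(B) = B + 2 = 2 + B)
Q(N) = -3 + N² (Q(N) = N*N + (2 - 5) = N² - 3 = -3 + N²)
(Q(t(5)) - 13)² = ((-3 + (5²)²) - 13)² = ((-3 + 25²) - 13)² = ((-3 + 625) - 13)² = (622 - 13)² = 609² = 370881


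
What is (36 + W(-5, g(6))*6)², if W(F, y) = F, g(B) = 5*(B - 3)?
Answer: 36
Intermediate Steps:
g(B) = -15 + 5*B (g(B) = 5*(-3 + B) = -15 + 5*B)
(36 + W(-5, g(6))*6)² = (36 - 5*6)² = (36 - 30)² = 6² = 36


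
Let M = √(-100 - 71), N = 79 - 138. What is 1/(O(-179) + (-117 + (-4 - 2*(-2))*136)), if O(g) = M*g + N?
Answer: I/(-176*I + 537*√19) ≈ -3.1942e-5 + 0.00042482*I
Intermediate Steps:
N = -59
M = 3*I*√19 (M = √(-171) = 3*I*√19 ≈ 13.077*I)
O(g) = -59 + 3*I*g*√19 (O(g) = (3*I*√19)*g - 59 = 3*I*g*√19 - 59 = -59 + 3*I*g*√19)
1/(O(-179) + (-117 + (-4 - 2*(-2))*136)) = 1/((-59 + 3*I*(-179)*√19) + (-117 + (-4 - 2*(-2))*136)) = 1/((-59 - 537*I*√19) + (-117 + (-4 + 4)*136)) = 1/((-59 - 537*I*√19) + (-117 + 0*136)) = 1/((-59 - 537*I*√19) + (-117 + 0)) = 1/((-59 - 537*I*√19) - 117) = 1/(-176 - 537*I*√19)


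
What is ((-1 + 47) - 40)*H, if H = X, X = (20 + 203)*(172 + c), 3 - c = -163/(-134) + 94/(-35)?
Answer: 553691829/2345 ≈ 2.3612e+5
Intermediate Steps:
c = 20961/4690 (c = 3 - (-163/(-134) + 94/(-35)) = 3 - (-163*(-1/134) + 94*(-1/35)) = 3 - (163/134 - 94/35) = 3 - 1*(-6891/4690) = 3 + 6891/4690 = 20961/4690 ≈ 4.4693)
X = 184563943/4690 (X = (20 + 203)*(172 + 20961/4690) = 223*(827641/4690) = 184563943/4690 ≈ 39353.)
H = 184563943/4690 ≈ 39353.
((-1 + 47) - 40)*H = ((-1 + 47) - 40)*(184563943/4690) = (46 - 40)*(184563943/4690) = 6*(184563943/4690) = 553691829/2345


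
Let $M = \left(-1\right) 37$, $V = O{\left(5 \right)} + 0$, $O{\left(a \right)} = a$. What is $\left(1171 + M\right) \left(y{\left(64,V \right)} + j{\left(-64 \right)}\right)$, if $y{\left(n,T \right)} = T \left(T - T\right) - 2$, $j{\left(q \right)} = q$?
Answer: $-74844$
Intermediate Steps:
$V = 5$ ($V = 5 + 0 = 5$)
$M = -37$
$y{\left(n,T \right)} = -2$ ($y{\left(n,T \right)} = T 0 - 2 = 0 - 2 = -2$)
$\left(1171 + M\right) \left(y{\left(64,V \right)} + j{\left(-64 \right)}\right) = \left(1171 - 37\right) \left(-2 - 64\right) = 1134 \left(-66\right) = -74844$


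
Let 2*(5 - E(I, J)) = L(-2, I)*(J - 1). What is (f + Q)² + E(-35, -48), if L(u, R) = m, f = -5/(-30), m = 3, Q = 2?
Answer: 2995/36 ≈ 83.194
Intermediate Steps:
f = ⅙ (f = -5*(-1/30) = ⅙ ≈ 0.16667)
L(u, R) = 3
E(I, J) = 13/2 - 3*J/2 (E(I, J) = 5 - 3*(J - 1)/2 = 5 - 3*(-1 + J)/2 = 5 - (-3 + 3*J)/2 = 5 + (3/2 - 3*J/2) = 13/2 - 3*J/2)
(f + Q)² + E(-35, -48) = (⅙ + 2)² + (13/2 - 3/2*(-48)) = (13/6)² + (13/2 + 72) = 169/36 + 157/2 = 2995/36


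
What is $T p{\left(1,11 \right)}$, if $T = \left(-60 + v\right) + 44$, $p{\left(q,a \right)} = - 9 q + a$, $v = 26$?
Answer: $20$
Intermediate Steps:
$p{\left(q,a \right)} = a - 9 q$
$T = 10$ ($T = \left(-60 + 26\right) + 44 = -34 + 44 = 10$)
$T p{\left(1,11 \right)} = 10 \left(11 - 9\right) = 10 \cdot 2 = 20$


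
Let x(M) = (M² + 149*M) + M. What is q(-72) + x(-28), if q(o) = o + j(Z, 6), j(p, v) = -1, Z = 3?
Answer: -3489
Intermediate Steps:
x(M) = M² + 150*M
q(o) = -1 + o (q(o) = o - 1 = -1 + o)
q(-72) + x(-28) = (-1 - 72) - 28*(150 - 28) = -73 - 28*122 = -73 - 3416 = -3489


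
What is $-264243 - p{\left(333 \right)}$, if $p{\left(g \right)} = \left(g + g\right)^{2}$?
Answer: $-707799$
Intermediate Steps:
$p{\left(g \right)} = 4 g^{2}$ ($p{\left(g \right)} = \left(2 g\right)^{2} = 4 g^{2}$)
$-264243 - p{\left(333 \right)} = -264243 - 4 \cdot 333^{2} = -264243 - 4 \cdot 110889 = -264243 - 443556 = -707799$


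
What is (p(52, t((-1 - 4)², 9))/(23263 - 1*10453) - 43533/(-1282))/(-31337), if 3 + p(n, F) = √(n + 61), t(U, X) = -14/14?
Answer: -46471157/42885781295 - √113/401426970 ≈ -0.0010836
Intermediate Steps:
t(U, X) = -1 (t(U, X) = -14*1/14 = -1)
p(n, F) = -3 + √(61 + n) (p(n, F) = -3 + √(n + 61) = -3 + √(61 + n))
(p(52, t((-1 - 4)², 9))/(23263 - 1*10453) - 43533/(-1282))/(-31337) = ((-3 + √(61 + 52))/(23263 - 1*10453) - 43533/(-1282))/(-31337) = ((-3 + √113)/(23263 - 10453) - 43533*(-1/1282))*(-1/31337) = ((-3 + √113)/12810 + 43533/1282)*(-1/31337) = ((-3 + √113)*(1/12810) + 43533/1282)*(-1/31337) = ((-1/4270 + √113/12810) + 43533/1282)*(-1/31337) = (46471157/1368535 + √113/12810)*(-1/31337) = -46471157/42885781295 - √113/401426970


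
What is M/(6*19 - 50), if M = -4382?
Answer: -2191/32 ≈ -68.469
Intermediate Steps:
M/(6*19 - 50) = -4382/(6*19 - 50) = -4382/(114 - 50) = -4382/64 = -4382*1/64 = -2191/32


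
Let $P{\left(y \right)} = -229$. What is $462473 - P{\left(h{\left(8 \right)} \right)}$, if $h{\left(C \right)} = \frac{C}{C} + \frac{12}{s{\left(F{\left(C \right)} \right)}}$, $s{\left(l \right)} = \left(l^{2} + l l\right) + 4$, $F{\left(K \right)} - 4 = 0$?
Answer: $462702$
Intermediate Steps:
$F{\left(K \right)} = 4$ ($F{\left(K \right)} = 4 + 0 = 4$)
$s{\left(l \right)} = 4 + 2 l^{2}$ ($s{\left(l \right)} = \left(l^{2} + l^{2}\right) + 4 = 2 l^{2} + 4 = 4 + 2 l^{2}$)
$h{\left(C \right)} = \frac{4}{3}$ ($h{\left(C \right)} = \frac{C}{C} + \frac{12}{4 + 2 \cdot 4^{2}} = 1 + \frac{12}{4 + 2 \cdot 16} = 1 + \frac{12}{4 + 32} = 1 + \frac{12}{36} = 1 + 12 \cdot \frac{1}{36} = 1 + \frac{1}{3} = \frac{4}{3}$)
$462473 - P{\left(h{\left(8 \right)} \right)} = 462473 - -229 = 462473 + 229 = 462702$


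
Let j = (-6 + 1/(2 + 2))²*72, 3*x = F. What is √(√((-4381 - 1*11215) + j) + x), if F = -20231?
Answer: √(-242772 + 18*I*√52862)/6 ≈ 0.69992 + 82.123*I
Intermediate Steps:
x = -20231/3 (x = (⅓)*(-20231) = -20231/3 ≈ -6743.7)
j = 4761/2 (j = (-6 + 1/4)²*72 = (-6 + ¼)²*72 = (-23/4)²*72 = (529/16)*72 = 4761/2 ≈ 2380.5)
√(√((-4381 - 1*11215) + j) + x) = √(√((-4381 - 1*11215) + 4761/2) - 20231/3) = √(√((-4381 - 11215) + 4761/2) - 20231/3) = √(√(-15596 + 4761/2) - 20231/3) = √(√(-26431/2) - 20231/3) = √(I*√52862/2 - 20231/3) = √(-20231/3 + I*√52862/2)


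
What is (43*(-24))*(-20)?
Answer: 20640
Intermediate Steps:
(43*(-24))*(-20) = -1032*(-20) = 20640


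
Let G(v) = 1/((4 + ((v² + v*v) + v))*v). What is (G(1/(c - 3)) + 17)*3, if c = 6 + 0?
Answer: 2172/41 ≈ 52.976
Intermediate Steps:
c = 6
G(v) = 1/(v*(4 + v + 2*v²)) (G(v) = 1/((4 + ((v² + v²) + v))*v) = 1/((4 + (2*v² + v))*v) = 1/((4 + (v + 2*v²))*v) = 1/((4 + v + 2*v²)*v) = 1/(v*(4 + v + 2*v²)))
(G(1/(c - 3)) + 17)*3 = (1/((1/(6 - 3))*(4 + 1/(6 - 3) + 2*(1/(6 - 3))²)) + 17)*3 = (1/((1/3)*(4 + 1/3 + 2*(1/3)²)) + 17)*3 = (1/((⅓)*(4 + ⅓ + 2*(⅓)²)) + 17)*3 = (3/(4 + ⅓ + 2*(⅑)) + 17)*3 = (3/(4 + ⅓ + 2/9) + 17)*3 = (3/(41/9) + 17)*3 = (3*(9/41) + 17)*3 = (27/41 + 17)*3 = (724/41)*3 = 2172/41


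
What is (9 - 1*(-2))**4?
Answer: 14641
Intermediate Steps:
(9 - 1*(-2))**4 = (9 + 2)**4 = 11**4 = 14641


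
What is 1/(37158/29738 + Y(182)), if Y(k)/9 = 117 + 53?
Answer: 14869/22768149 ≈ 0.00065306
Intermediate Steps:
Y(k) = 1530 (Y(k) = 9*(117 + 53) = 9*170 = 1530)
1/(37158/29738 + Y(182)) = 1/(37158/29738 + 1530) = 1/(37158*(1/29738) + 1530) = 1/(18579/14869 + 1530) = 1/(22768149/14869) = 14869/22768149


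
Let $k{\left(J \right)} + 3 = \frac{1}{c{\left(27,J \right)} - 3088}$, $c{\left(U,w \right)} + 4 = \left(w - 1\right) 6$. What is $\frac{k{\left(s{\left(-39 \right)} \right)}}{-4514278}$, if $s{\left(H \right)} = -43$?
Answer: $\frac{10069}{15149916968} \approx 6.6462 \cdot 10^{-7}$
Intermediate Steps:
$c{\left(U,w \right)} = -10 + 6 w$ ($c{\left(U,w \right)} = -4 + \left(w - 1\right) 6 = -4 + \left(-1 + w\right) 6 = -4 + \left(-6 + 6 w\right) = -10 + 6 w$)
$k{\left(J \right)} = -3 + \frac{1}{-3098 + 6 J}$ ($k{\left(J \right)} = -3 + \frac{1}{\left(-10 + 6 J\right) - 3088} = -3 + \frac{1}{-3098 + 6 J}$)
$\frac{k{\left(s{\left(-39 \right)} \right)}}{-4514278} = \frac{\frac{1}{2} \frac{1}{-1549 + 3 \left(-43\right)} \left(9295 - -774\right)}{-4514278} = \frac{9295 + 774}{2 \left(-1549 - 129\right)} \left(- \frac{1}{4514278}\right) = \frac{1}{2} \frac{1}{-1678} \cdot 10069 \left(- \frac{1}{4514278}\right) = \frac{1}{2} \left(- \frac{1}{1678}\right) 10069 \left(- \frac{1}{4514278}\right) = \left(- \frac{10069}{3356}\right) \left(- \frac{1}{4514278}\right) = \frac{10069}{15149916968}$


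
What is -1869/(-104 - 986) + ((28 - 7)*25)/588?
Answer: 39791/15260 ≈ 2.6075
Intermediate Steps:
-1869/(-104 - 986) + ((28 - 7)*25)/588 = -1869/(-1090) + (21*25)*(1/588) = -1869*(-1/1090) + 525*(1/588) = 1869/1090 + 25/28 = 39791/15260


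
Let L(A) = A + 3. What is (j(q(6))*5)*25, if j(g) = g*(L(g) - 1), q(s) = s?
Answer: 6000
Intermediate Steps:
L(A) = 3 + A
j(g) = g*(2 + g) (j(g) = g*((3 + g) - 1) = g*(2 + g))
(j(q(6))*5)*25 = ((6*(2 + 6))*5)*25 = ((6*8)*5)*25 = (48*5)*25 = 240*25 = 6000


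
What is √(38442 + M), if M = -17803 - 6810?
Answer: √13829 ≈ 117.60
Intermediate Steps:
M = -24613
√(38442 + M) = √(38442 - 24613) = √13829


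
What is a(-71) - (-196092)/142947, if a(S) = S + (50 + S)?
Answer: -1439448/15883 ≈ -90.628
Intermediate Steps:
a(S) = 50 + 2*S
a(-71) - (-196092)/142947 = (50 + 2*(-71)) - (-196092)/142947 = (50 - 142) - (-196092)/142947 = -92 - 1*(-21788/15883) = -92 + 21788/15883 = -1439448/15883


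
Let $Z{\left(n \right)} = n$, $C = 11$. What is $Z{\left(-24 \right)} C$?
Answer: $-264$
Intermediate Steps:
$Z{\left(-24 \right)} C = \left(-24\right) 11 = -264$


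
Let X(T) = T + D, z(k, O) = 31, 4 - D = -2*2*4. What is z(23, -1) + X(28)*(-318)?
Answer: -15233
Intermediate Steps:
D = 20 (D = 4 - (-2*2)*4 = 4 - (-4)*4 = 4 - 1*(-16) = 4 + 16 = 20)
X(T) = 20 + T (X(T) = T + 20 = 20 + T)
z(23, -1) + X(28)*(-318) = 31 + (20 + 28)*(-318) = 31 + 48*(-318) = 31 - 15264 = -15233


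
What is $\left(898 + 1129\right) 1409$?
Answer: $2856043$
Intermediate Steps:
$\left(898 + 1129\right) 1409 = 2027 \cdot 1409 = 2856043$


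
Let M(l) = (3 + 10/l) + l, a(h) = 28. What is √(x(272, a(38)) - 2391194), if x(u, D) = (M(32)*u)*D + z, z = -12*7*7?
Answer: I*√2122842 ≈ 1457.0*I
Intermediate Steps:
M(l) = 3 + l + 10/l
z = -588 (z = -84*7 = -588)
x(u, D) = -588 + 565*D*u/16 (x(u, D) = ((3 + 32 + 10/32)*u)*D - 588 = ((3 + 32 + 10*(1/32))*u)*D - 588 = ((3 + 32 + 5/16)*u)*D - 588 = (565*u/16)*D - 588 = 565*D*u/16 - 588 = -588 + 565*D*u/16)
√(x(272, a(38)) - 2391194) = √((-588 + (565/16)*28*272) - 2391194) = √((-588 + 268940) - 2391194) = √(268352 - 2391194) = √(-2122842) = I*√2122842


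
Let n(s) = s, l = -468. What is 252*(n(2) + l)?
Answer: -117432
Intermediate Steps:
252*(n(2) + l) = 252*(2 - 468) = 252*(-466) = -117432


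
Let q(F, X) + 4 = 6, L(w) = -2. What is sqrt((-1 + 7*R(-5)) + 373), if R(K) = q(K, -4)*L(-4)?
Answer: 2*sqrt(86) ≈ 18.547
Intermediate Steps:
q(F, X) = 2 (q(F, X) = -4 + 6 = 2)
R(K) = -4 (R(K) = 2*(-2) = -4)
sqrt((-1 + 7*R(-5)) + 373) = sqrt((-1 + 7*(-4)) + 373) = sqrt((-1 - 28) + 373) = sqrt(-29 + 373) = sqrt(344) = 2*sqrt(86)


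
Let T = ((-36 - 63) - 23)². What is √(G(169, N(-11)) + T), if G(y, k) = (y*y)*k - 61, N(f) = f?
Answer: 2*I*√74837 ≈ 547.13*I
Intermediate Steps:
G(y, k) = -61 + k*y² (G(y, k) = y²*k - 61 = k*y² - 61 = -61 + k*y²)
T = 14884 (T = (-99 - 23)² = (-122)² = 14884)
√(G(169, N(-11)) + T) = √((-61 - 11*169²) + 14884) = √((-61 - 11*28561) + 14884) = √((-61 - 314171) + 14884) = √(-314232 + 14884) = √(-299348) = 2*I*√74837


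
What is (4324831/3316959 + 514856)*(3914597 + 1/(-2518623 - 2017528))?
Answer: 30325051240859992750449310/15046226884809 ≈ 2.0155e+12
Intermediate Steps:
(4324831/3316959 + 514856)*(3914597 + 1/(-2518623 - 2017528)) = (4324831*(1/3316959) + 514856)*(3914597 + 1/(-4536151)) = (4324831/3316959 + 514856)*(3914597 - 1/4536151) = (1707760567735/3316959)*(17757203096146/4536151) = 30325051240859992750449310/15046226884809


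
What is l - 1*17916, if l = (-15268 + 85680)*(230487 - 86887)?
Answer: 10111145284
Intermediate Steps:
l = 10111163200 (l = 70412*143600 = 10111163200)
l - 1*17916 = 10111163200 - 1*17916 = 10111163200 - 17916 = 10111145284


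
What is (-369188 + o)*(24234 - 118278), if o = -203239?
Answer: 53833324788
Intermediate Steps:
(-369188 + o)*(24234 - 118278) = (-369188 - 203239)*(24234 - 118278) = -572427*(-94044) = 53833324788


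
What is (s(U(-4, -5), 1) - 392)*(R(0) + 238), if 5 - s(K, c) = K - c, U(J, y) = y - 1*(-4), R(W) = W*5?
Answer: -91630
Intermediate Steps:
R(W) = 5*W
U(J, y) = 4 + y (U(J, y) = y + 4 = 4 + y)
s(K, c) = 5 + c - K (s(K, c) = 5 - (K - c) = 5 + (c - K) = 5 + c - K)
(s(U(-4, -5), 1) - 392)*(R(0) + 238) = ((5 + 1 - (4 - 5)) - 392)*(5*0 + 238) = ((5 + 1 - 1*(-1)) - 392)*(0 + 238) = ((5 + 1 + 1) - 392)*238 = (7 - 392)*238 = -385*238 = -91630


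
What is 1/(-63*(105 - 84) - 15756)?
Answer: -1/17079 ≈ -5.8551e-5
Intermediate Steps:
1/(-63*(105 - 84) - 15756) = 1/(-63*21 - 15756) = 1/(-1323 - 15756) = 1/(-17079) = -1/17079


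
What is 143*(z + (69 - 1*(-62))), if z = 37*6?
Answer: 50479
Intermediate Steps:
z = 222
143*(z + (69 - 1*(-62))) = 143*(222 + (69 - 1*(-62))) = 143*(222 + (69 + 62)) = 143*(222 + 131) = 143*353 = 50479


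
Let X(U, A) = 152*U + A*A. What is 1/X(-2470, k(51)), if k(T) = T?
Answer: -1/372839 ≈ -2.6821e-6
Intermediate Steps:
X(U, A) = A² + 152*U (X(U, A) = 152*U + A² = A² + 152*U)
1/X(-2470, k(51)) = 1/(51² + 152*(-2470)) = 1/(2601 - 375440) = 1/(-372839) = -1/372839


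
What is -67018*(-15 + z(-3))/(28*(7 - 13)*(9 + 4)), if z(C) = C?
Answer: -14361/26 ≈ -552.35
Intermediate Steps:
-67018*(-15 + z(-3))/(28*(7 - 13)*(9 + 4)) = -67018*(-15 - 3)/(28*(7 - 13)*(9 + 4)) = -67018/((13*(-6/(-18)))*28) = -67018/((13*(-6*(-1/18)))*28) = -67018/((13*(⅓))*28) = -67018/((13/3)*28) = -67018/364/3 = -67018*3/364 = -14361/26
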